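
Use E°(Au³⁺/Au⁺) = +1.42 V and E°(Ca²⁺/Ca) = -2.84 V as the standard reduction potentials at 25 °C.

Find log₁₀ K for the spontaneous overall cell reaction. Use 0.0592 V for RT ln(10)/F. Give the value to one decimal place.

143.9

Cathode: Au³⁺/Au⁺; anode: Ca²⁺/Ca. E°cell = +4.26 V, n = 2.
log K = nE°cell / 0.0592 = (2)(+4.26) / 0.0592 = 143.9.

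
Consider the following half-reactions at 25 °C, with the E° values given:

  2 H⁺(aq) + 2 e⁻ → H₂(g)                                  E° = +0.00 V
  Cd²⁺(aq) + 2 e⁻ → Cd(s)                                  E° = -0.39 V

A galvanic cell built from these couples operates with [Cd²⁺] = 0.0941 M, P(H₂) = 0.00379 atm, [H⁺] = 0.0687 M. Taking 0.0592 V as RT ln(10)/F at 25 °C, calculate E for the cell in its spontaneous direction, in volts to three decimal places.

H⁺/H₂ is the cathode (higher E°), Cd²⁺/Cd the anode: E°cell = +0.00 − (-0.39) = +0.39 V, n = 2.
Overall: 2 H⁺(aq) + Cd(s) → H₂(g) + Cd²⁺(aq)
Q = P(H₂)·[Cd²⁺] / ([H⁺]^2); log Q = -1.122.
E = E° − (0.0592/n) log Q = +0.39 − (0.0592/2)(-1.122) = +0.423 V.

+0.423 V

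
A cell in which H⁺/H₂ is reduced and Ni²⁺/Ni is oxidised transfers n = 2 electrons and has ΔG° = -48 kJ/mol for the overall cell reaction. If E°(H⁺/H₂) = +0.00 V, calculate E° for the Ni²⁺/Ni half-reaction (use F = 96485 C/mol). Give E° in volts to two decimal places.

-0.25 V

E°cell = −ΔG°/(nF) = −(-48×10³)/((2)(96485)) = +0.249 V.
Since H⁺/H₂ is the cathode and Ni²⁺/Ni the anode, E°cell = E°(H⁺/H₂) − E°(Ni²⁺/Ni).
So E°(Ni²⁺/Ni) = E°(H⁺/H₂) − E°cell = (+0.00) − (+0.249) = -0.25 V.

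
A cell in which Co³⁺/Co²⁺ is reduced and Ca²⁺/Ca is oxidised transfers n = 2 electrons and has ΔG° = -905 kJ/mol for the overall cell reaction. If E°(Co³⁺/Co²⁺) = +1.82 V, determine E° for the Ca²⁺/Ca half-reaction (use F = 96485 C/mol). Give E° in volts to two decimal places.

E°cell = −ΔG°/(nF) = −(-905×10³)/((2)(96485)) = +4.690 V.
Since Co³⁺/Co²⁺ is the cathode and Ca²⁺/Ca the anode, E°cell = E°(Co³⁺/Co²⁺) − E°(Ca²⁺/Ca).
So E°(Ca²⁺/Ca) = E°(Co³⁺/Co²⁺) − E°cell = (+1.82) − (+4.690) = -2.87 V.

-2.87 V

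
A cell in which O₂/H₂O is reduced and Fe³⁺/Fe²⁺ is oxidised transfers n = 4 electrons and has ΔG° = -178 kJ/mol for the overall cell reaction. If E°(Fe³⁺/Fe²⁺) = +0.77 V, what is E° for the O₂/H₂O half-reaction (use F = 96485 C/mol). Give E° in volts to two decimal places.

E°cell = −ΔG°/(nF) = −(-178×10³)/((4)(96485)) = +0.461 V.
Since O₂/H₂O is the cathode and Fe³⁺/Fe²⁺ the anode, E°cell = E°(O₂/H₂O) − E°(Fe³⁺/Fe²⁺).
So E°(O₂/H₂O) = E°cell + E°(Fe³⁺/Fe²⁺) = +0.461 + (+0.77) = +1.23 V.

+1.23 V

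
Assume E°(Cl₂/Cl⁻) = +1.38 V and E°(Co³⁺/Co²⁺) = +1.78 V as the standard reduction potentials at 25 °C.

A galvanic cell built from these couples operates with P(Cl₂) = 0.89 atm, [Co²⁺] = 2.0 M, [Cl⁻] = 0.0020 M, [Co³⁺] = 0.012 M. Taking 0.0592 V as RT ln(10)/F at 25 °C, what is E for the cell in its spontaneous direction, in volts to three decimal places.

+0.110 V

Co³⁺/Co²⁺ is the cathode (higher E°), Cl₂/Cl⁻ the anode: E°cell = +1.78 − (+1.38) = +0.40 V, n = 2.
Overall: 2 Co³⁺(aq) + 2 Cl⁻(aq) → 2 Co²⁺(aq) + Cl₂(g)
Q = [Co²⁺]^2·P(Cl₂) / ([Co³⁺]^2·[Cl⁻]^2); log Q = 9.791.
E = E° − (0.0592/n) log Q = +0.40 − (0.0592/2)(9.791) = +0.110 V.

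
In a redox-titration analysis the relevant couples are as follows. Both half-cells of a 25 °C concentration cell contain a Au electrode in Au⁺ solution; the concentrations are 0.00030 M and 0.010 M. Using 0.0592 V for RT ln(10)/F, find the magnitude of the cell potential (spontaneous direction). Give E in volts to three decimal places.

+0.090 V

For a concentration cell E°cell = 0. The 0.010 M side is the cathode (reduction is favoured where [Au⁺] is higher).
With n = 1, E = −(0.0592/1) log([Au⁺]ₐₙ/[Au⁺]꜀ₐₜ) = −(0.0592/1) log(0.0003/0.01) = −(0.0592/1)(-1.523) = +0.090 V.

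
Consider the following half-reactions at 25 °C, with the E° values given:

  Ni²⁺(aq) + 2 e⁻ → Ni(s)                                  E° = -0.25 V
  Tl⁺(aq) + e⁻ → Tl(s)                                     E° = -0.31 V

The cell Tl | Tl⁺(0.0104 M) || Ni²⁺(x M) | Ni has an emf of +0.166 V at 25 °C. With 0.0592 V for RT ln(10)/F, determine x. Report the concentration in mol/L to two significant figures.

Ni²⁺/Ni is the cathode, Tl⁺/Tl the anode: E°cell = +0.06 V, n = 2.
Overall reaction: Ni²⁺(aq) + 2 Tl(s) → Ni(s) + 2 Tl⁺(aq); Q = [Tl⁺]^2/[Ni²⁺]^1.
From E = E° − (0.0592/n) log Q: log Q = (E° − E)·n/0.0592 = (+0.06 − (+0.166))·2/0.0592 = -3.5811.
So 1·log[Ni²⁺] = 2·log(0.0104) − log Q = -3.9659 − (-3.5811) = -0.3848; [Ni²⁺] = 10^(-0.3848) ≈ 0.41 M.

0.41 M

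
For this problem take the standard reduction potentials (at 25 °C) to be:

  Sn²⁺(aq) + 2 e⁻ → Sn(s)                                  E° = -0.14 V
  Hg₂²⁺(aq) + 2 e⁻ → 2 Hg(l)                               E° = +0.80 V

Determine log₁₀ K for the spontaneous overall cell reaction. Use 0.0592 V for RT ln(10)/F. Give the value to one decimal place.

Cathode: Hg₂²⁺/Hg; anode: Sn²⁺/Sn. E°cell = +0.94 V, n = 2.
log K = nE°cell / 0.0592 = (2)(+0.94) / 0.0592 = 31.8.

31.8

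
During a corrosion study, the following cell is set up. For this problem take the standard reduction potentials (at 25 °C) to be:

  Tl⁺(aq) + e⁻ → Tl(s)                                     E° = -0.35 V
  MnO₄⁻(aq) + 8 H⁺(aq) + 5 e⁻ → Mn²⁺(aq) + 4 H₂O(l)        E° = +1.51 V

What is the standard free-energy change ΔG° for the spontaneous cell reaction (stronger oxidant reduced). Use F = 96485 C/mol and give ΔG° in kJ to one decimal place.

-897.3 kJ

MnO₄⁻/Mn²⁺ (E° = +1.51 V) is the cathode; Tl⁺/Tl (E° = -0.35 V) is the anode, so E°cell = +1.86 V.
Balancing electrons gives n = 5 (lcm of 5 and 1).
ΔG° = −nFE° = −(5)(96485)(+1.86) = -897,310 J = -897.3 kJ.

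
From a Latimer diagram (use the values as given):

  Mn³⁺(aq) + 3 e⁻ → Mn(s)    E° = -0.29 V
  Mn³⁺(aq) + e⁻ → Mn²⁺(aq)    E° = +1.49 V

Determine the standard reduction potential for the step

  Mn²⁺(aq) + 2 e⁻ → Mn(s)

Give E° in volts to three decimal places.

Sequential free energies add, so n₃E°₃ = n₁E°₁ + n₂E°₂.
With n₃ = 3, and the known step contributing 1×(+1.49) V, the unknown satisfies 2·E° = 3×(-0.29) − 1×(+1.49) = -2.360.
E° = -2.360 / 2 = -1.180 V.

-1.180 V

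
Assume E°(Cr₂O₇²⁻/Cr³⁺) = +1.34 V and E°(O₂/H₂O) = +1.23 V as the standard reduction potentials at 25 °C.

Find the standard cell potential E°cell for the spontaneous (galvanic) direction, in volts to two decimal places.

The Cr₂O₇²⁻/Cr³⁺ couple has the higher reduction potential, so it is the cathode; O₂/H₂O is oxidised at the anode.
E°cell = E°(cathode) − E°(anode) = (+1.34) − (+1.23) = +0.11 V.
Since E°cell > 0, the reaction is spontaneous under standard conditions.

+0.11 V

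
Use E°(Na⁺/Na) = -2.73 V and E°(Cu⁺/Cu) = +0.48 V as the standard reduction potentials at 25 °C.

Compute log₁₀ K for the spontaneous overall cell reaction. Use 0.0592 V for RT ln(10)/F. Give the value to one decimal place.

Cathode: Cu⁺/Cu; anode: Na⁺/Na. E°cell = +3.21 V, n = 1.
log K = nE°cell / 0.0592 = (1)(+3.21) / 0.0592 = 54.2.

54.2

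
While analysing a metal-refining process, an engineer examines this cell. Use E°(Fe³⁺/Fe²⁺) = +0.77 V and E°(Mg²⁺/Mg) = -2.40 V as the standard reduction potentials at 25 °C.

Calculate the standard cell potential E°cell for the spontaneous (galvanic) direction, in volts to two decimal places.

The Fe³⁺/Fe²⁺ couple has the higher reduction potential, so it is the cathode; Mg²⁺/Mg is oxidised at the anode.
E°cell = E°(cathode) − E°(anode) = (+0.77) − (-2.40) = +3.17 V.

+3.17 V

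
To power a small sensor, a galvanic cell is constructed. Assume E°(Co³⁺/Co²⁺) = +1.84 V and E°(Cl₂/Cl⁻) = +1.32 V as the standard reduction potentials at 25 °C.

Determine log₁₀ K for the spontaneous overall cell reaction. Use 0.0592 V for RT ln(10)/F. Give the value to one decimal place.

17.6

Cathode: Co³⁺/Co²⁺; anode: Cl₂/Cl⁻. E°cell = +0.52 V, n = 2.
log K = nE°cell / 0.0592 = (2)(+0.52) / 0.0592 = 17.6.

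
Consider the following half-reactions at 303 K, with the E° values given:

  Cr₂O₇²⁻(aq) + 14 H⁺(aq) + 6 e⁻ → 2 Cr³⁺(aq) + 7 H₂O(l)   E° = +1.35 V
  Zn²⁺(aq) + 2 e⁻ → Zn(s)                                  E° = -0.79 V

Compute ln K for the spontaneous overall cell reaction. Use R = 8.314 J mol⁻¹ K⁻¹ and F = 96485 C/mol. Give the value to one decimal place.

Cathode: Cr₂O₇²⁻/Cr³⁺; anode: Zn²⁺/Zn. E°cell = (+1.35) − (-0.79) = +2.14 V, with n = 6.
ΔG° = −nFE° = −RT ln K, so ln K = nFE°/(RT) = (6)(96485)(+2.14) / ((8.314)(303)) = 491.781.

491.8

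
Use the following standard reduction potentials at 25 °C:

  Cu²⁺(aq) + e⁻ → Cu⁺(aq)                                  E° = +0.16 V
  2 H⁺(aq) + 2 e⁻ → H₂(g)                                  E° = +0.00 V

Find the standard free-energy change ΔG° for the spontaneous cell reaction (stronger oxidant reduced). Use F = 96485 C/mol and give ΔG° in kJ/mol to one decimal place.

-30.9 kJ/mol

Cu²⁺/Cu⁺ (E° = +0.16 V) is the cathode; H⁺/H₂ (E° = +0.00 V) is the anode, so E°cell = +0.16 V.
Balancing electrons gives n = 2 (lcm of 1 and 2).
ΔG° = −nFE° = −(2)(96485)(+0.16) = -30,875 J = -30.9 kJ/mol.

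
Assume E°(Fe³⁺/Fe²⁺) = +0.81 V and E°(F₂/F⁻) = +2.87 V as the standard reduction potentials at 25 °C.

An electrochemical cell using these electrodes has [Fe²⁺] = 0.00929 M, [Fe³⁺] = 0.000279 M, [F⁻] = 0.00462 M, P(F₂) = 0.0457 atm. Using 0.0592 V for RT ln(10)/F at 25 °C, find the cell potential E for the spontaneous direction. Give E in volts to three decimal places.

F₂/F⁻ is the cathode (higher E°), Fe³⁺/Fe²⁺ the anode: E°cell = +2.87 − (+0.81) = +2.06 V, n = 2.
Overall: F₂(g) + 2 Fe²⁺(aq) → 2 F⁻(aq) + 2 Fe³⁺(aq)
Q = [F⁻]^2·[Fe³⁺]^2 / (P(F₂)·[Fe²⁺]^2); log Q = -6.375.
E = E° − (0.0592/n) log Q = +2.06 − (0.0592/2)(-6.375) = +2.249 V.

+2.249 V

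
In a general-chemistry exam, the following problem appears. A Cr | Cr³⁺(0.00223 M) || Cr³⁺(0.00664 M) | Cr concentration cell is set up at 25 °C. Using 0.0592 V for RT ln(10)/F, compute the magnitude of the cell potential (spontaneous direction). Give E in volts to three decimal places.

+0.009 V

For a concentration cell E°cell = 0. The 0.00664 M side is the cathode (reduction is favoured where [Cr³⁺] is higher).
With n = 3, E = −(0.0592/3) log([Cr³⁺]ₐₙ/[Cr³⁺]꜀ₐₜ) = −(0.0592/3) log(0.00223/0.00664) = −(0.0592/3)(-0.474) = +0.009 V.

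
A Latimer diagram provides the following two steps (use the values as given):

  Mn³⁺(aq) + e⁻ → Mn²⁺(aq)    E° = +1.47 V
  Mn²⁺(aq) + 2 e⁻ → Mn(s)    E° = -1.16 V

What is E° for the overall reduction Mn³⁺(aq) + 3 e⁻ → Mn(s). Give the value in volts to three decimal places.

-0.283 V

Standard free energies of sequential steps add: ΔG°₃ = ΔG°₁ + ΔG°₂, so n₃E°₃ = n₁E°₁ + n₂E°₂.
E°₃ = (1×+1.47 + 2×-1.16) / 3 = (-0.850) / 3 = -0.283 V.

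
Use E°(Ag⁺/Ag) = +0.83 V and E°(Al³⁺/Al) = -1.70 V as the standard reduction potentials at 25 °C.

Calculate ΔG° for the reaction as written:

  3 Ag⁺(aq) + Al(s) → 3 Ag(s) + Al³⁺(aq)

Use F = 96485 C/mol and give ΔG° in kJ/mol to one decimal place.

As written, Ag⁺/Ag is reduced (cathode) and Al³⁺/Al is oxidised (anode), so E°cell = (+0.83) − (-1.70) = +2.53 V.
Balancing electrons gives n = 3.
ΔG° = −nFE° = −(3)(96485)(+2.53) = -732,321 J = -732.3 kJ/mol.

-732.3 kJ/mol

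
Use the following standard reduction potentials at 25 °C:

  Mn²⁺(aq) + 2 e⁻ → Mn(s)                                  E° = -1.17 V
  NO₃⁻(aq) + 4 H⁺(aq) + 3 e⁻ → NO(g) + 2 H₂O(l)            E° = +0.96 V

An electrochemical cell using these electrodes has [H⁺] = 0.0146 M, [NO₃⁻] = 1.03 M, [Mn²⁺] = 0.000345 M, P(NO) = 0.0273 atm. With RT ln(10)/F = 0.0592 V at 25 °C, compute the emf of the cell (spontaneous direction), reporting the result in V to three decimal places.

+2.119 V

NO₃⁻/NO is the cathode (higher E°), Mn²⁺/Mn the anode: E°cell = +0.96 − (-1.17) = +2.13 V, n = 6.
Overall: 2 NO₃⁻(aq) + 8 H⁺(aq) + 3 Mn(s) → 2 NO(g) + 4 H₂O(l) + 3 Mn²⁺(aq)
Q = P(NO)^2·[Mn²⁺]^3 / ([NO₃⁻]^2·[H⁺]^8); log Q = 1.145.
E = E° − (0.0592/n) log Q = +2.13 − (0.0592/6)(1.145) = +2.119 V.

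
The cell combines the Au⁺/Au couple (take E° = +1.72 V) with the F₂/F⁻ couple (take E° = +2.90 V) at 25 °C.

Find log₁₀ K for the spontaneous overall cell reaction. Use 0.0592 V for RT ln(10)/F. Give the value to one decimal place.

Cathode: F₂/F⁻; anode: Au⁺/Au. E°cell = +1.18 V, n = 2.
log K = nE°cell / 0.0592 = (2)(+1.18) / 0.0592 = 39.9.

39.9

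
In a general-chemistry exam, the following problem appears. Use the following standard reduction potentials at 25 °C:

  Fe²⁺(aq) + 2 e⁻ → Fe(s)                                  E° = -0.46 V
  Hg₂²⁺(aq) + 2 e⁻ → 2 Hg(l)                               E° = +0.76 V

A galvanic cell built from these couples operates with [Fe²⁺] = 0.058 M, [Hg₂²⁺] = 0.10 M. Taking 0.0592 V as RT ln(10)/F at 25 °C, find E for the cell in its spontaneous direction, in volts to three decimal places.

Hg₂²⁺/Hg is the cathode (higher E°), Fe²⁺/Fe the anode: E°cell = +0.76 − (-0.46) = +1.22 V, n = 2.
Overall: Hg₂²⁺(aq) + Fe(s) → 2 Hg(l) + Fe²⁺(aq)
Q = [Fe²⁺] / ([Hg₂²⁺]); log Q = -0.237.
E = E° − (0.0592/n) log Q = +1.22 − (0.0592/2)(-0.237) = +1.227 V.

+1.227 V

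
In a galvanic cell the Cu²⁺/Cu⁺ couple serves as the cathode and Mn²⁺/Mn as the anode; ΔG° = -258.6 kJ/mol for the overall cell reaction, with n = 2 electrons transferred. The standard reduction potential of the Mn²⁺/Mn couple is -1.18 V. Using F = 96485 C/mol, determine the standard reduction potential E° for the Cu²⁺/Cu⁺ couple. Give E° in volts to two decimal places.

E°cell = −ΔG°/(nF) = −(-258.6×10³)/((2)(96485)) = +1.340 V.
Since Cu²⁺/Cu⁺ is the cathode and Mn²⁺/Mn the anode, E°cell = E°(Cu²⁺/Cu⁺) − E°(Mn²⁺/Mn).
So E°(Cu²⁺/Cu⁺) = E°cell + E°(Mn²⁺/Mn) = +1.340 + (-1.18) = +0.16 V.

+0.16 V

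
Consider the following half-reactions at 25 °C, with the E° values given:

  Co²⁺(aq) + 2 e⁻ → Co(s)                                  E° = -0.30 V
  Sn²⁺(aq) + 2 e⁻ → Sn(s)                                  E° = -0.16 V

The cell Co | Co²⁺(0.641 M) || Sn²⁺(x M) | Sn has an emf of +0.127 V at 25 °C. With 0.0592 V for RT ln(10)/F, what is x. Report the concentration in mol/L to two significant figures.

Sn²⁺/Sn is the cathode, Co²⁺/Co the anode: E°cell = +0.14 V, n = 2.
Overall reaction: Sn²⁺(aq) + Co(s) → Sn(s) + Co²⁺(aq); Q = [Co²⁺]^1/[Sn²⁺]^1.
From E = E° − (0.0592/n) log Q: log Q = (E° − E)·n/0.0592 = (+0.14 − (+0.127))·2/0.0592 = 0.4392.
So 1·log[Sn²⁺] = 1·log(0.641) − log Q = -0.1931 − (0.4392) = -0.6323; [Sn²⁺] = 10^(-0.6323) ≈ 0.23 M.

0.23 M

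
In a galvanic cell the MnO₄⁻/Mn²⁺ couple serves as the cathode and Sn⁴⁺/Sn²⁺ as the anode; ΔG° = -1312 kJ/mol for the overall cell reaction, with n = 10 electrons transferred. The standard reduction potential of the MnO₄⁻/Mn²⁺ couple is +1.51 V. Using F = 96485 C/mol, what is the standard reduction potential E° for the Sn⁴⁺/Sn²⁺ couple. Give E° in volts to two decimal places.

+0.15 V

E°cell = −ΔG°/(nF) = −(-1312×10³)/((10)(96485)) = +1.360 V.
Since MnO₄⁻/Mn²⁺ is the cathode and Sn⁴⁺/Sn²⁺ the anode, E°cell = E°(MnO₄⁻/Mn²⁺) − E°(Sn⁴⁺/Sn²⁺).
So E°(Sn⁴⁺/Sn²⁺) = E°(MnO₄⁻/Mn²⁺) − E°cell = (+1.51) − (+1.360) = +0.15 V.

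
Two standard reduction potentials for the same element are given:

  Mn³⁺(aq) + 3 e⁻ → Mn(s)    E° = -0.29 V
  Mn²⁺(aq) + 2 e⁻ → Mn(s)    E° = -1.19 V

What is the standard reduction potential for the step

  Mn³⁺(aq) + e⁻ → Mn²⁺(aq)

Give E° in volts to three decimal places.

+1.510 V

Sequential free energies add, so n₃E°₃ = n₁E°₁ + n₂E°₂.
With n₃ = 3, and the known step contributing 2×(-1.19) V, the unknown satisfies 1·E° = 3×(-0.29) − 2×(-1.19) = +1.510.
E° = +1.510 / 1 = +1.510 V.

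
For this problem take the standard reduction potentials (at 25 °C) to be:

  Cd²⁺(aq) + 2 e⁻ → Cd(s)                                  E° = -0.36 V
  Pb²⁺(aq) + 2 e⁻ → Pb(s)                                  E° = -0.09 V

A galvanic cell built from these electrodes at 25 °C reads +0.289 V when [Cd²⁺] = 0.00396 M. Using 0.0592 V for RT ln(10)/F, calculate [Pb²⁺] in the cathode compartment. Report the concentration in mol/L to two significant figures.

0.017 M

Pb²⁺/Pb is the cathode, Cd²⁺/Cd the anode: E°cell = +0.27 V, n = 2.
Overall reaction: Pb²⁺(aq) + Cd(s) → Pb(s) + Cd²⁺(aq); Q = [Cd²⁺]^1/[Pb²⁺]^1.
From E = E° − (0.0592/n) log Q: log Q = (E° − E)·n/0.0592 = (+0.27 − (+0.289))·2/0.0592 = -0.6419.
So 1·log[Pb²⁺] = 1·log(0.00396) − log Q = -2.4023 − (-0.6419) = -1.7604; [Pb²⁺] = 10^(-1.7604) ≈ 0.017 M.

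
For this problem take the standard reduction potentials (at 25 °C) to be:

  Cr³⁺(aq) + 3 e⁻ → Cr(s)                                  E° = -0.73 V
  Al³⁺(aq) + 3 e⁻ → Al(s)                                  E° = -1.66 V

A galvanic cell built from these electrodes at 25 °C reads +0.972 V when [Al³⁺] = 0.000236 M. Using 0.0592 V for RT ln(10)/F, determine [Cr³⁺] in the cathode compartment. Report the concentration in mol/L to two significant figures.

0.032 M

Cr³⁺/Cr is the cathode, Al³⁺/Al the anode: E°cell = +0.93 V, n = 3.
Overall reaction: Cr³⁺(aq) + Al(s) → Cr(s) + Al³⁺(aq); Q = [Al³⁺]^1/[Cr³⁺]^1.
From E = E° − (0.0592/n) log Q: log Q = (E° − E)·n/0.0592 = (+0.93 − (+0.972))·3/0.0592 = -2.1284.
So 1·log[Cr³⁺] = 1·log(0.000236) − log Q = -3.6271 − (-2.1284) = -1.4987; [Cr³⁺] = 10^(-1.4987) ≈ 0.032 M.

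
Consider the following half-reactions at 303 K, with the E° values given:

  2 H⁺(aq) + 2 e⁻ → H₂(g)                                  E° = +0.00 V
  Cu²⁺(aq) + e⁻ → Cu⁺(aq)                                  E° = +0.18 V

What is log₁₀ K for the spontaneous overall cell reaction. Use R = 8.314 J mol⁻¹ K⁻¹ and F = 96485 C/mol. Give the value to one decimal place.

Cathode: Cu²⁺/Cu⁺; anode: H⁺/H₂. E°cell = (+0.18) − (+0.00) = +0.18 V, with n = 2.
ΔG° = −nFE° = −RT ln K, so ln K = nFE°/(RT) = (2)(96485)(+0.18) / ((8.314)(303)) = 13.788.
log₁₀ K = 13.788 / ln 10 = 6.0.

6.0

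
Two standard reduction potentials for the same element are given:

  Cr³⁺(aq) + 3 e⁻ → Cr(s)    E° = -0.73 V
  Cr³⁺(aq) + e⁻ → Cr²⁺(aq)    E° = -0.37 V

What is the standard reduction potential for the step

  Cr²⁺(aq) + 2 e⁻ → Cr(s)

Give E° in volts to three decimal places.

Sequential free energies add, so n₃E°₃ = n₁E°₁ + n₂E°₂.
With n₃ = 3, and the known step contributing 1×(-0.37) V, the unknown satisfies 2·E° = 3×(-0.73) − 1×(-0.37) = -1.820.
E° = -1.820 / 2 = -0.910 V.

-0.910 V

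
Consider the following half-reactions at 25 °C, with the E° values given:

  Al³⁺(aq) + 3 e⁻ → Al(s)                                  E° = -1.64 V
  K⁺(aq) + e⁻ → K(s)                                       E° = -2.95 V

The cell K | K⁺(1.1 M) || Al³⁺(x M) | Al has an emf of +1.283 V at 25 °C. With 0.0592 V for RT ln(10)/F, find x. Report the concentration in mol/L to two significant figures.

0.057 M

Al³⁺/Al is the cathode, K⁺/K the anode: E°cell = +1.31 V, n = 3.
Overall reaction: Al³⁺(aq) + 3 K(s) → Al(s) + 3 K⁺(aq); Q = [K⁺]^3/[Al³⁺]^1.
From E = E° − (0.0592/n) log Q: log Q = (E° − E)·n/0.0592 = (+1.31 − (+1.283))·3/0.0592 = 1.3682.
So 1·log[Al³⁺] = 3·log(1.1) − log Q = 0.1242 − (1.3682) = -1.2440; [Al³⁺] = 10^(-1.2440) ≈ 0.057 M.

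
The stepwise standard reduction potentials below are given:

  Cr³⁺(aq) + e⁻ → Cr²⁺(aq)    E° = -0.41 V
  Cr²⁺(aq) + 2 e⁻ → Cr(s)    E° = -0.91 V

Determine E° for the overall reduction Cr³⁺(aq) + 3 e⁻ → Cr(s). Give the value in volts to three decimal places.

-0.743 V

Since ΔG° = −nFE° is additive over sequential reductions, n₃E°₃ = n₁E°₁ + n₂E°₂.
E°₃ = (1×-0.41 + 2×-0.91) / 3 = (-2.230) / 3 = -0.743 V.
E° values themselves are not directly additive — weighting by electron count is essential.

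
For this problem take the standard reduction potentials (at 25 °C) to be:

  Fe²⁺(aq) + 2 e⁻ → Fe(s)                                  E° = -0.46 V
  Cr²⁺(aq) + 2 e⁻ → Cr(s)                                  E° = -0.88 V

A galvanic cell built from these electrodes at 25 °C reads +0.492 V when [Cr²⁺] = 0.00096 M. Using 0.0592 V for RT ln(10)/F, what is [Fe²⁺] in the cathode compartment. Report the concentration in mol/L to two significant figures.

Fe²⁺/Fe is the cathode, Cr²⁺/Cr the anode: E°cell = +0.42 V, n = 2.
Overall reaction: Fe²⁺(aq) + Cr(s) → Fe(s) + Cr²⁺(aq); Q = [Cr²⁺]^1/[Fe²⁺]^1.
From E = E° − (0.0592/n) log Q: log Q = (E° − E)·n/0.0592 = (+0.42 − (+0.492))·2/0.0592 = -2.4324.
So 1·log[Fe²⁺] = 1·log(0.00096) − log Q = -3.0177 − (-2.4324) = -0.5853; [Fe²⁺] = 10^(-0.5853) ≈ 0.26 M.

0.26 M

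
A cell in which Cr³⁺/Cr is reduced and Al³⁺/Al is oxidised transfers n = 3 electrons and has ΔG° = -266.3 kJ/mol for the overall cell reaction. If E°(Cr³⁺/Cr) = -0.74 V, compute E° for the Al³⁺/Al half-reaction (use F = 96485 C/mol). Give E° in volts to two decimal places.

-1.66 V

E°cell = −ΔG°/(nF) = −(-266.3×10³)/((3)(96485)) = +0.920 V.
Since Cr³⁺/Cr is the cathode and Al³⁺/Al the anode, E°cell = E°(Cr³⁺/Cr) − E°(Al³⁺/Al).
So E°(Al³⁺/Al) = E°(Cr³⁺/Cr) − E°cell = (-0.74) − (+0.920) = -1.66 V.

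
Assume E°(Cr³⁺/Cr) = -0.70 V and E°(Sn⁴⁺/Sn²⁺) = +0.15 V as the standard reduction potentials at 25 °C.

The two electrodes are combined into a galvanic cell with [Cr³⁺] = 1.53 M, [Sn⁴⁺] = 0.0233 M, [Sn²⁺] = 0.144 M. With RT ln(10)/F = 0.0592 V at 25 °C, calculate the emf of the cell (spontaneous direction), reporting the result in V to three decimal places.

+0.823 V

Sn⁴⁺/Sn²⁺ is the cathode (higher E°), Cr³⁺/Cr the anode: E°cell = +0.15 − (-0.70) = +0.85 V, n = 6.
Overall: 3 Sn⁴⁺(aq) + 2 Cr(s) → 3 Sn²⁺(aq) + 2 Cr³⁺(aq)
Q = [Sn²⁺]^3·[Cr³⁺]^2 / ([Sn⁴⁺]^3); log Q = 2.742.
E = E° − (0.0592/n) log Q = +0.85 − (0.0592/6)(2.742) = +0.823 V.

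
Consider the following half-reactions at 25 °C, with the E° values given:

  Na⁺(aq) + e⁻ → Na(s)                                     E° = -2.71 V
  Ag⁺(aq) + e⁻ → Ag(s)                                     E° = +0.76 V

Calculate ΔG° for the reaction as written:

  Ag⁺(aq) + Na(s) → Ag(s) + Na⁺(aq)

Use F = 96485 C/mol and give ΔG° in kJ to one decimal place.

-334.8 kJ

As written, Ag⁺/Ag is reduced (cathode) and Na⁺/Na is oxidised (anode), so E°cell = (+0.76) − (-2.71) = +3.47 V.
Balancing electrons gives n = 1.
ΔG° = −nFE° = −(1)(96485)(+3.47) = -334,803 J = -334.8 kJ.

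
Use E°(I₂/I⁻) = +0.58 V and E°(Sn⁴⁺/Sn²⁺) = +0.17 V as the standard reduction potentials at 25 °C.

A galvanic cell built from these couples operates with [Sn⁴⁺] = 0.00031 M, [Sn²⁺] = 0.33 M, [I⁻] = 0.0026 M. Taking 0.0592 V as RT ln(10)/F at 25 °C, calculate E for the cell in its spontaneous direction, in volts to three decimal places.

I₂/I⁻ is the cathode (higher E°), Sn⁴⁺/Sn²⁺ the anode: E°cell = +0.58 − (+0.17) = +0.41 V, n = 2.
Overall: I₂(s) + Sn²⁺(aq) → 2 I⁻(aq) + Sn⁴⁺(aq)
Q = [I⁻]^2·[Sn⁴⁺] / ([Sn²⁺]); log Q = -8.197.
E = E° − (0.0592/n) log Q = +0.41 − (0.0592/2)(-8.197) = +0.653 V.

+0.653 V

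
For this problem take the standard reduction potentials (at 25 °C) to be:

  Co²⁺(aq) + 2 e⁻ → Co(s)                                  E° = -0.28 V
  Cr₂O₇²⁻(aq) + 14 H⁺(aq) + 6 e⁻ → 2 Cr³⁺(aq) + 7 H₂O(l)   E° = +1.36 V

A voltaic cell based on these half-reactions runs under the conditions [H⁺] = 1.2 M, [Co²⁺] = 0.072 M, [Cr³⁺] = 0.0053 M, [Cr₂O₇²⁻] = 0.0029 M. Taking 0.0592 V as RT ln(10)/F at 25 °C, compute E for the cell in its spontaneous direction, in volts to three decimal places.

+1.705 V

Cr₂O₇²⁻/Cr³⁺ is the cathode (higher E°), Co²⁺/Co the anode: E°cell = +1.36 − (-0.28) = +1.64 V, n = 6.
Overall: Cr₂O₇²⁻(aq) + 14 H⁺(aq) + 3 Co(s) → 2 Cr³⁺(aq) + 7 H₂O(l) + 3 Co²⁺(aq)
Q = [Cr³⁺]^2·[Co²⁺]^3 / ([Cr₂O₇²⁻]·[H⁺]^14); log Q = -6.550.
E = E° − (0.0592/n) log Q = +1.64 − (0.0592/6)(-6.550) = +1.705 V.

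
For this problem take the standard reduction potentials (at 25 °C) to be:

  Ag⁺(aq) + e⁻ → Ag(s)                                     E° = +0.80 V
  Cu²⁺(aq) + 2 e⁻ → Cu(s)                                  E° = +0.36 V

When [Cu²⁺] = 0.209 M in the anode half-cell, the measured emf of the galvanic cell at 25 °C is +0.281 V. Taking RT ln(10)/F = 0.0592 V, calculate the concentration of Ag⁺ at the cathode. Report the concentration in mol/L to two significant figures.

0.00094 M

Ag⁺/Ag is the cathode, Cu²⁺/Cu the anode: E°cell = +0.44 V, n = 2.
Overall reaction: 2 Ag⁺(aq) + Cu(s) → 2 Ag(s) + Cu²⁺(aq); Q = [Cu²⁺]^1/[Ag⁺]^2.
From E = E° − (0.0592/n) log Q: log Q = (E° − E)·n/0.0592 = (+0.44 − (+0.281))·2/0.0592 = 5.3716.
So 2·log[Ag⁺] = 1·log(0.209) − log Q = -0.6799 − (5.3716) = -6.0515; log[Ag⁺] = -6.0515 / 2 = -3.0257; [Ag⁺] = 10^(-3.0257) ≈ 0.00094 M.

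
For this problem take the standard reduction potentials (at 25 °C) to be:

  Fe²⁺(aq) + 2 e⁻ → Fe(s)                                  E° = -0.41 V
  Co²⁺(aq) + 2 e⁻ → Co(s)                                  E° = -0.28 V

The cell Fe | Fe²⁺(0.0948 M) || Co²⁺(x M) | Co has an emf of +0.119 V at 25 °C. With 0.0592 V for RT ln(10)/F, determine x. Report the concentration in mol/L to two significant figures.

0.040 M

Co²⁺/Co is the cathode, Fe²⁺/Fe the anode: E°cell = +0.13 V, n = 2.
Overall reaction: Co²⁺(aq) + Fe(s) → Co(s) + Fe²⁺(aq); Q = [Fe²⁺]^1/[Co²⁺]^1.
From E = E° − (0.0592/n) log Q: log Q = (E° − E)·n/0.0592 = (+0.13 − (+0.119))·2/0.0592 = 0.3716.
So 1·log[Co²⁺] = 1·log(0.0948) − log Q = -1.0232 − (0.3716) = -1.3948; [Co²⁺] = 10^(-1.3948) ≈ 0.040 M.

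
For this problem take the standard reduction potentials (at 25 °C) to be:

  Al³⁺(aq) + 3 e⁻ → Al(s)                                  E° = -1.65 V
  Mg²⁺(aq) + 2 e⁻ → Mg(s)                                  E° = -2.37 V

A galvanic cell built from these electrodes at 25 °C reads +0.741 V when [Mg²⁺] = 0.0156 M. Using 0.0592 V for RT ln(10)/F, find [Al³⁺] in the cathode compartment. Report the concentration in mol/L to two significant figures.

Al³⁺/Al is the cathode, Mg²⁺/Mg the anode: E°cell = +0.72 V, n = 6.
Overall reaction: 2 Al³⁺(aq) + 3 Mg(s) → 2 Al(s) + 3 Mg²⁺(aq); Q = [Mg²⁺]^3/[Al³⁺]^2.
From E = E° − (0.0592/n) log Q: log Q = (E° − E)·n/0.0592 = (+0.72 − (+0.741))·6/0.0592 = -2.1284.
So 2·log[Al³⁺] = 3·log(0.0156) − log Q = -5.4206 − (-2.1284) = -3.2922; log[Al³⁺] = -3.2922 / 2 = -1.6461; [Al³⁺] = 10^(-1.6461) ≈ 0.023 M.

0.023 M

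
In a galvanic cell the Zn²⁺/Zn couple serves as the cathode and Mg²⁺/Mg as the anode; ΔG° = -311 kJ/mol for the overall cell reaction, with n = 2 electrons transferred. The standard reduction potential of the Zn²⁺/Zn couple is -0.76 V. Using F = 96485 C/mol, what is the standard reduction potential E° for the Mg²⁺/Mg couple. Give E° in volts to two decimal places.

E°cell = −ΔG°/(nF) = −(-311×10³)/((2)(96485)) = +1.612 V.
Since Zn²⁺/Zn is the cathode and Mg²⁺/Mg the anode, E°cell = E°(Zn²⁺/Zn) − E°(Mg²⁺/Mg).
So E°(Mg²⁺/Mg) = E°(Zn²⁺/Zn) − E°cell = (-0.76) − (+1.612) = -2.37 V.

-2.37 V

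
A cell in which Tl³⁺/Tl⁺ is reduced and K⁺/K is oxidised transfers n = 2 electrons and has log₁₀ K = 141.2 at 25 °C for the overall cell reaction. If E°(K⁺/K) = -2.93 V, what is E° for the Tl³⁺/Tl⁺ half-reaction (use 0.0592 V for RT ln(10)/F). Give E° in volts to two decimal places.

E°cell = (0.0592/n)·log K = (0.0592/2)(141.2) = +4.180 V.
Since Tl³⁺/Tl⁺ is the cathode and K⁺/K the anode, E°cell = E°(Tl³⁺/Tl⁺) − E°(K⁺/K).
So E°(Tl³⁺/Tl⁺) = E°cell + E°(K⁺/K) = +4.180 + (-2.93) = +1.25 V.

+1.25 V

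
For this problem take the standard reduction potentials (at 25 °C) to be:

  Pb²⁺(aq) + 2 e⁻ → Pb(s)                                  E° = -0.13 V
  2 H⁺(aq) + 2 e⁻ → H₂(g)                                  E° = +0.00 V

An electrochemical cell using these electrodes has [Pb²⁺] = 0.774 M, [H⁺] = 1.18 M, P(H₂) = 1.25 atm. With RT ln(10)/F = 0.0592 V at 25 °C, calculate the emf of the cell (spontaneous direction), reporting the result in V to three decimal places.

+0.135 V

H⁺/H₂ is the cathode (higher E°), Pb²⁺/Pb the anode: E°cell = +0.00 − (-0.13) = +0.13 V, n = 2.
Overall: 2 H⁺(aq) + Pb(s) → H₂(g) + Pb²⁺(aq)
Q = P(H₂)·[Pb²⁺] / ([H⁺]^2); log Q = -0.158.
E = E° − (0.0592/n) log Q = +0.13 − (0.0592/2)(-0.158) = +0.135 V.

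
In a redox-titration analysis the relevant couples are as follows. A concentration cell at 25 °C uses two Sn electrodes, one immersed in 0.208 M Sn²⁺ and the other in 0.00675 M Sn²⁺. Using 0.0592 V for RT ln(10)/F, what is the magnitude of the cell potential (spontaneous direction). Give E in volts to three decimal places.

For a concentration cell E°cell = 0. The 0.208 M side is the cathode (reduction is favoured where [Sn²⁺] is higher).
With n = 2, E = −(0.0592/2) log([Sn²⁺]ₐₙ/[Sn²⁺]꜀ₐₜ) = −(0.0592/2) log(0.00675/0.208) = −(0.0592/2)(-1.489) = +0.044 V.

+0.044 V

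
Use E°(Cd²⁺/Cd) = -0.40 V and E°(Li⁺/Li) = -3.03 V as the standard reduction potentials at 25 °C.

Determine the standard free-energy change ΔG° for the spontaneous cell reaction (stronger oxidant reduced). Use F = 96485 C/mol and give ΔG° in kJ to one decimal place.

Cd²⁺/Cd (E° = -0.40 V) is the cathode; Li⁺/Li (E° = -3.03 V) is the anode, so E°cell = +2.63 V.
Balancing electrons gives n = 2 (lcm of 2 and 1).
ΔG° = −nFE° = −(2)(96485)(+2.63) = -507,511 J = -507.5 kJ.

-507.5 kJ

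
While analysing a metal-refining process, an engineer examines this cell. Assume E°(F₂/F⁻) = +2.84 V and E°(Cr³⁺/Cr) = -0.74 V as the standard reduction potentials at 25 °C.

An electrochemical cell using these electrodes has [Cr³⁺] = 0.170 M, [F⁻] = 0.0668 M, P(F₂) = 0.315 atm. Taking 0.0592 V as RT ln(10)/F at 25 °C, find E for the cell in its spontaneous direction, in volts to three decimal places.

F₂/F⁻ is the cathode (higher E°), Cr³⁺/Cr the anode: E°cell = +2.84 − (-0.74) = +3.58 V, n = 6.
Overall: 3 F₂(g) + 2 Cr(s) → 6 F⁻(aq) + 2 Cr³⁺(aq)
Q = [F⁻]^6·[Cr³⁺]^2 / (P(F₂)^3); log Q = -7.085.
E = E° − (0.0592/n) log Q = +3.58 − (0.0592/6)(-7.085) = +3.650 V.

+3.650 V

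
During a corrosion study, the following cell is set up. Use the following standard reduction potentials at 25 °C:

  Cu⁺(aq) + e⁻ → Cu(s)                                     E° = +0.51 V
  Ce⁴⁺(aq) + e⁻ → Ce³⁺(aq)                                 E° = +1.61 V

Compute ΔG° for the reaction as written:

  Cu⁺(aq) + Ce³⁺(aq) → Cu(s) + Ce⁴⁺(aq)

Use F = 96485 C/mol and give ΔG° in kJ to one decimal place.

As written, Cu⁺/Cu is reduced (cathode) and Ce⁴⁺/Ce³⁺ is oxidised (anode), so E°cell = (+0.51) − (+1.61) = -1.10 V.
Balancing electrons gives n = 1.
ΔG° = −nFE° = −(1)(96485)(-1.10) = 106,134 J = +106.1 kJ.

+106.1 kJ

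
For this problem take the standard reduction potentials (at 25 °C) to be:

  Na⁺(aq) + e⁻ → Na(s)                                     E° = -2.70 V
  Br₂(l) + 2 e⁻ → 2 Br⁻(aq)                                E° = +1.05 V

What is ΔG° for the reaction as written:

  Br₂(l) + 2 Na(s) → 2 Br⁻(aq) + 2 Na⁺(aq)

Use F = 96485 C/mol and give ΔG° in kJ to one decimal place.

-723.6 kJ

As written, Br₂/Br⁻ is reduced (cathode) and Na⁺/Na is oxidised (anode), so E°cell = (+1.05) − (-2.70) = +3.75 V.
Balancing electrons gives n = 2.
ΔG° = −nFE° = −(2)(96485)(+3.75) = -723,638 J = -723.6 kJ.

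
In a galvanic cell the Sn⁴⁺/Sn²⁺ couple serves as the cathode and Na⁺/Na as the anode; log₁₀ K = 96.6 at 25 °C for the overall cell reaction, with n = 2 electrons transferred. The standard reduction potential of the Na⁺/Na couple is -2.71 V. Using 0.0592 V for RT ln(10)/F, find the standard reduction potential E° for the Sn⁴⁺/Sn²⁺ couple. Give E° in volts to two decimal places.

E°cell = (0.0592/n)·log K = (0.0592/2)(96.6) = +2.859 V.
Since Sn⁴⁺/Sn²⁺ is the cathode and Na⁺/Na the anode, E°cell = E°(Sn⁴⁺/Sn²⁺) − E°(Na⁺/Na).
So E°(Sn⁴⁺/Sn²⁺) = E°cell + E°(Na⁺/Na) = +2.859 + (-2.71) = +0.15 V.

+0.15 V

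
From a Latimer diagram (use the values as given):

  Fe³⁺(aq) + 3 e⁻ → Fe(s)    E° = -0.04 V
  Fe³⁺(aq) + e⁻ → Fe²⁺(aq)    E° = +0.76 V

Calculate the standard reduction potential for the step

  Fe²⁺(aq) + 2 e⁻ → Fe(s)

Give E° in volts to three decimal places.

-0.440 V

Sequential free energies add, so n₃E°₃ = n₁E°₁ + n₂E°₂.
With n₃ = 3, and the known step contributing 1×(+0.76) V, the unknown satisfies 2·E° = 3×(-0.04) − 1×(+0.76) = -0.880.
E° = -0.880 / 2 = -0.440 V.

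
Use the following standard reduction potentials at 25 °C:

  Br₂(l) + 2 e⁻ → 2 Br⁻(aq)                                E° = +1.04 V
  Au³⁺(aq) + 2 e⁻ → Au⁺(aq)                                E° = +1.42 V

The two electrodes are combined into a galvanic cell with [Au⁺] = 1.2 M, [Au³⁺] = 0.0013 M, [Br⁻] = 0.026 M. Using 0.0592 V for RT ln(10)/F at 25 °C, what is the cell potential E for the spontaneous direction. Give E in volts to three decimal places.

+0.198 V

Au³⁺/Au⁺ is the cathode (higher E°), Br₂/Br⁻ the anode: E°cell = +1.42 − (+1.04) = +0.38 V, n = 2.
Overall: Au³⁺(aq) + 2 Br⁻(aq) → Au⁺(aq) + Br₂(l)
Q = [Au⁺] / ([Au³⁺]·[Br⁻]^2); log Q = 6.135.
E = E° − (0.0592/n) log Q = +0.38 − (0.0592/2)(6.135) = +0.198 V.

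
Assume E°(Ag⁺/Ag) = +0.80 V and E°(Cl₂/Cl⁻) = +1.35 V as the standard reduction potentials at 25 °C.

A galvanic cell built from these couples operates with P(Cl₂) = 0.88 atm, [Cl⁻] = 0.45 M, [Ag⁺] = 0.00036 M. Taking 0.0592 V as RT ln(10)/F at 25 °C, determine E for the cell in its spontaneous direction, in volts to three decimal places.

+0.773 V

Cl₂/Cl⁻ is the cathode (higher E°), Ag⁺/Ag the anode: E°cell = +1.35 − (+0.80) = +0.55 V, n = 2.
Overall: Cl₂(g) + 2 Ag(s) → 2 Cl⁻(aq) + 2 Ag⁺(aq)
Q = [Cl⁻]^2·[Ag⁺]^2 / (P(Cl₂)); log Q = -7.525.
E = E° − (0.0592/n) log Q = +0.55 − (0.0592/2)(-7.525) = +0.773 V.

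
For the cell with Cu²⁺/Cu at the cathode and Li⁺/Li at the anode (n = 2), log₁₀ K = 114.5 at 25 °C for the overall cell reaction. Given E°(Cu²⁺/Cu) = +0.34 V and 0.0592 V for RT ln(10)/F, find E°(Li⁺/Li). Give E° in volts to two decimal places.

-3.05 V

E°cell = (0.0592/n)·log K = (0.0592/2)(114.5) = +3.389 V.
Since Cu²⁺/Cu is the cathode and Li⁺/Li the anode, E°cell = E°(Cu²⁺/Cu) − E°(Li⁺/Li).
So E°(Li⁺/Li) = E°(Cu²⁺/Cu) − E°cell = (+0.34) − (+3.389) = -3.05 V.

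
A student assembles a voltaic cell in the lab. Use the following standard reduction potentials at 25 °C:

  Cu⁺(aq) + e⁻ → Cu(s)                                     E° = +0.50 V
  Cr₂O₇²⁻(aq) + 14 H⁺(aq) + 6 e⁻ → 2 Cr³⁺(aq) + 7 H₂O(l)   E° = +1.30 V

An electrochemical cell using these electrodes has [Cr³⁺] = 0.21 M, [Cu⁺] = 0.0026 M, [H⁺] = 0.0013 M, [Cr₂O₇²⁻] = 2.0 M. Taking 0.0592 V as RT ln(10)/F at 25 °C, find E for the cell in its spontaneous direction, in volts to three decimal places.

+0.571 V

Cr₂O₇²⁻/Cr³⁺ is the cathode (higher E°), Cu⁺/Cu the anode: E°cell = +1.30 − (+0.50) = +0.80 V, n = 6.
Overall: Cr₂O₇²⁻(aq) + 14 H⁺(aq) + 6 Cu(s) → 2 Cr³⁺(aq) + 7 H₂O(l) + 6 Cu⁺(aq)
Q = [Cr³⁺]^2·[Cu⁺]^6 / ([Cr₂O₇²⁻]·[H⁺]^14); log Q = 23.238.
E = E° − (0.0592/n) log Q = +0.80 − (0.0592/6)(23.238) = +0.571 V.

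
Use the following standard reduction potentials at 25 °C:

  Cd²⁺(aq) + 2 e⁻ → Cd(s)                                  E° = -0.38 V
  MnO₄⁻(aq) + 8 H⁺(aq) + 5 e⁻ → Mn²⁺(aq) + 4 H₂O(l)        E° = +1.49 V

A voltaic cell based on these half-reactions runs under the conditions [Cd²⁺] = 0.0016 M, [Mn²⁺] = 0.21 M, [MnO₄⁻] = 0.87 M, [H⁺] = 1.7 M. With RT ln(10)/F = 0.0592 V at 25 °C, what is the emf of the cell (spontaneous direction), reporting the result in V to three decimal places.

MnO₄⁻/Mn²⁺ is the cathode (higher E°), Cd²⁺/Cd the anode: E°cell = +1.49 − (-0.38) = +1.87 V, n = 10.
Overall: 2 MnO₄⁻(aq) + 16 H⁺(aq) + 5 Cd(s) → 2 Mn²⁺(aq) + 8 H₂O(l) + 5 Cd²⁺(aq)
Q = [Mn²⁺]^2·[Cd²⁺]^5 / ([MnO₄⁻]^2·[H⁺]^16); log Q = -18.901.
E = E° − (0.0592/n) log Q = +1.87 − (0.0592/10)(-18.901) = +1.982 V.

+1.982 V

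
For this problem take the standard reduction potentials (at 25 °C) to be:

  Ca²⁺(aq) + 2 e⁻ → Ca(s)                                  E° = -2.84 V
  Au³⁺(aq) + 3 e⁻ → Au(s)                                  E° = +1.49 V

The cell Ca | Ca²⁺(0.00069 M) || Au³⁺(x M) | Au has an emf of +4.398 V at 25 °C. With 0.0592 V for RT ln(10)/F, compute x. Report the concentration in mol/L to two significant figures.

0.051 M

Au³⁺/Au is the cathode, Ca²⁺/Ca the anode: E°cell = +4.33 V, n = 6.
Overall reaction: 2 Au³⁺(aq) + 3 Ca(s) → 2 Au(s) + 3 Ca²⁺(aq); Q = [Ca²⁺]^3/[Au³⁺]^2.
From E = E° − (0.0592/n) log Q: log Q = (E° − E)·n/0.0592 = (+4.33 − (+4.398))·6/0.0592 = -6.8919.
So 2·log[Au³⁺] = 3·log(0.00069) − log Q = -9.4835 − (-6.8919) = -2.5916; log[Au³⁺] = -2.5916 / 2 = -1.2958; [Au³⁺] = 10^(-1.2958) ≈ 0.051 M.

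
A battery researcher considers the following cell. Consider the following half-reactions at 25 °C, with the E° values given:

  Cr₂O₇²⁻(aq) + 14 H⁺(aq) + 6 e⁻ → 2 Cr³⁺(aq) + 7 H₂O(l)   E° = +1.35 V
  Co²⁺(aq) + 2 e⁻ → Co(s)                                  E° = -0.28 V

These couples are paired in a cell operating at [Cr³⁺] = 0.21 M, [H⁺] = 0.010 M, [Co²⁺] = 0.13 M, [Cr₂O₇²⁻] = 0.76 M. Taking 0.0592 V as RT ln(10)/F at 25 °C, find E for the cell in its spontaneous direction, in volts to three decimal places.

+1.392 V

Cr₂O₇²⁻/Cr³⁺ is the cathode (higher E°), Co²⁺/Co the anode: E°cell = +1.35 − (-0.28) = +1.63 V, n = 6.
Overall: Cr₂O₇²⁻(aq) + 14 H⁺(aq) + 3 Co(s) → 2 Cr³⁺(aq) + 7 H₂O(l) + 3 Co²⁺(aq)
Q = [Cr³⁺]^2·[Co²⁺]^3 / ([Cr₂O₇²⁻]·[H⁺]^14); log Q = 24.105.
E = E° − (0.0592/n) log Q = +1.63 − (0.0592/6)(24.105) = +1.392 V.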